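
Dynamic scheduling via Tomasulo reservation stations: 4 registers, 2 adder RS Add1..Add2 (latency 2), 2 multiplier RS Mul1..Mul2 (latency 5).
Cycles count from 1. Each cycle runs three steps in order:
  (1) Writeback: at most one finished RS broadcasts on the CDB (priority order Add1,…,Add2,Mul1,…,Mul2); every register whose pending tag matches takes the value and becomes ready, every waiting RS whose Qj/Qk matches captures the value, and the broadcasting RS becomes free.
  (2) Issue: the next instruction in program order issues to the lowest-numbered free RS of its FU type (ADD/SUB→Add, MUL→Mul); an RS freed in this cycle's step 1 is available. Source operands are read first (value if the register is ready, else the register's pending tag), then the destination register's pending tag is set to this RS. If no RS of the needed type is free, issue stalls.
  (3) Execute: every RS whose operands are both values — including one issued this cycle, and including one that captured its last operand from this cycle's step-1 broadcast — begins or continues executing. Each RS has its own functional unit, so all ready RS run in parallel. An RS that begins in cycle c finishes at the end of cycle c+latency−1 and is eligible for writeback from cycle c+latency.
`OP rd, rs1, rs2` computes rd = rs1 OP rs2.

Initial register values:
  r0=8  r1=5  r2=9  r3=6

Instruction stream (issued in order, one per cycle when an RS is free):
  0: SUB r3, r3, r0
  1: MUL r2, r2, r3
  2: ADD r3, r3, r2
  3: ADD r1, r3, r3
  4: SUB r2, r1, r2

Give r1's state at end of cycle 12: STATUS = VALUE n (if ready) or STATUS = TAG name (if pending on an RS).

c1: issue SUB r3<-Add1 | r0:8,r1:5,r2:9,r3:Add1
c2: issue MUL r2<-Mul1 | r0:8,r1:5,r2:Mul1,r3:Add1
c3: CDB Add1=-2; issue ADD r3<-Add1 | r0:8,r1:5,r2:Mul1,r3:Add1
c4: issue ADD r1<-Add2 | r0:8,r1:Add2,r2:Mul1,r3:Add1
c5: stall | r0:8,r1:Add2,r2:Mul1,r3:Add1
c6: stall | r0:8,r1:Add2,r2:Mul1,r3:Add1
c7: stall | r0:8,r1:Add2,r2:Mul1,r3:Add1
c8: CDB Mul1=-18; stall | r0:8,r1:Add2,r2:-18,r3:Add1
c9: stall | r0:8,r1:Add2,r2:-18,r3:Add1
c10: CDB Add1=-20; issue SUB r2<-Add1 | r0:8,r1:Add2,r2:Add1,r3:-20
c11: - | r0:8,r1:Add2,r2:Add1,r3:-20
c12: CDB Add2=-40 | r0:8,r1:-40,r2:Add1,r3:-20

STATUS = VALUE -40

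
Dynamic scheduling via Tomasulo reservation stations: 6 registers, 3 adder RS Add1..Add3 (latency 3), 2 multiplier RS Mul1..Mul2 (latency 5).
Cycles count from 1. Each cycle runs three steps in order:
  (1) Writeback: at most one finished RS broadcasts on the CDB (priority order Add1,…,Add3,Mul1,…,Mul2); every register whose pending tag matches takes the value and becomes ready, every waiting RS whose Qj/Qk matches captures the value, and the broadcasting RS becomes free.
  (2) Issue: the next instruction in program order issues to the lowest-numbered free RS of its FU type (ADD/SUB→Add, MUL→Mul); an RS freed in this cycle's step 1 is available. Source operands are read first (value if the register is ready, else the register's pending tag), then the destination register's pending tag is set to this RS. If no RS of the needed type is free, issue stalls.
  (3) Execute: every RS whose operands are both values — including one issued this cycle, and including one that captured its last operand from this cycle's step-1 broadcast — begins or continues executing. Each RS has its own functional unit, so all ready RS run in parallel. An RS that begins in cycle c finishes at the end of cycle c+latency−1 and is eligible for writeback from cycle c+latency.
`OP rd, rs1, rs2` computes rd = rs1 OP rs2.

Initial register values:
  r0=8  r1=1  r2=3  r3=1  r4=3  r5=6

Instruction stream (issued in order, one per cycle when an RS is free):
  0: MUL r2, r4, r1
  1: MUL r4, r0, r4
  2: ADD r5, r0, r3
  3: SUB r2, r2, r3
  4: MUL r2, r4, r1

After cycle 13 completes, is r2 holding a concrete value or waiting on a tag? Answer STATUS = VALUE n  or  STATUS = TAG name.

STATUS = VALUE 24

  c1: issue MUL r2<-Mul1  regs: r0:8,r1:1,r2:Mul1,r3:1,r4:3,r5:6
  c2: issue MUL r4<-Mul2  regs: r0:8,r1:1,r2:Mul1,r3:1,r4:Mul2,r5:6
  c3: issue ADD r5<-Add1  regs: r0:8,r1:1,r2:Mul1,r3:1,r4:Mul2,r5:Add1
  c4: issue SUB r2<-Add2  regs: r0:8,r1:1,r2:Add2,r3:1,r4:Mul2,r5:Add1
  c5: stall  regs: r0:8,r1:1,r2:Add2,r3:1,r4:Mul2,r5:Add1
  c6: CDB Add1=9; stall  regs: r0:8,r1:1,r2:Add2,r3:1,r4:Mul2,r5:9
  c7: CDB Mul1=3; issue MUL r2<-Mul1  regs: r0:8,r1:1,r2:Mul1,r3:1,r4:Mul2,r5:9
  c8: CDB Mul2=24  regs: r0:8,r1:1,r2:Mul1,r3:1,r4:24,r5:9
  c9: -  regs: r0:8,r1:1,r2:Mul1,r3:1,r4:24,r5:9
  c10: CDB Add2=2  regs: r0:8,r1:1,r2:Mul1,r3:1,r4:24,r5:9
  c11: -  regs: r0:8,r1:1,r2:Mul1,r3:1,r4:24,r5:9
  c12: -  regs: r0:8,r1:1,r2:Mul1,r3:1,r4:24,r5:9
  c13: CDB Mul1=24  regs: r0:8,r1:1,r2:24,r3:1,r4:24,r5:9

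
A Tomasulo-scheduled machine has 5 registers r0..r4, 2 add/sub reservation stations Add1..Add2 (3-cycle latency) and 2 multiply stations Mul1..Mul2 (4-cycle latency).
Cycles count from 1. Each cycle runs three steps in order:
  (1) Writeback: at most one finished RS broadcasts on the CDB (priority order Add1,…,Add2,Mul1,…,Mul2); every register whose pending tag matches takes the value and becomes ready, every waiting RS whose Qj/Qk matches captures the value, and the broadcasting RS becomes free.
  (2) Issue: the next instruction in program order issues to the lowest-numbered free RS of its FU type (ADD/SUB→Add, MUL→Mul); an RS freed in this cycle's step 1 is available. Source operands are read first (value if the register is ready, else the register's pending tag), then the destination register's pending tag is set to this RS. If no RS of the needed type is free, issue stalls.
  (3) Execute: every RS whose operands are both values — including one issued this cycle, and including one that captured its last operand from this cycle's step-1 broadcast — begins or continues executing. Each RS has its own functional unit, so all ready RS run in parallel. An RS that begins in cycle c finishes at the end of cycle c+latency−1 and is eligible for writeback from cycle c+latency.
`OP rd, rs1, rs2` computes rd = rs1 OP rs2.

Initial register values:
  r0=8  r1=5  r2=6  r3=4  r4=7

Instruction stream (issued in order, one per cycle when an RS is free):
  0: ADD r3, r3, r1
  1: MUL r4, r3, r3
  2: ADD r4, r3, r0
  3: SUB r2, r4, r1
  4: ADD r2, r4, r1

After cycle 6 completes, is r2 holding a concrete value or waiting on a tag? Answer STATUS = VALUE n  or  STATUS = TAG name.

  c1: issue ADD r3<-Add1  regs: r0:8,r1:5,r2:6,r3:Add1,r4:7
  c2: issue MUL r4<-Mul1  regs: r0:8,r1:5,r2:6,r3:Add1,r4:Mul1
  c3: issue ADD r4<-Add2  regs: r0:8,r1:5,r2:6,r3:Add1,r4:Add2
  c4: CDB Add1=9; issue SUB r2<-Add1  regs: r0:8,r1:5,r2:Add1,r3:9,r4:Add2
  c5: stall  regs: r0:8,r1:5,r2:Add1,r3:9,r4:Add2
  c6: stall  regs: r0:8,r1:5,r2:Add1,r3:9,r4:Add2

STATUS = TAG Add1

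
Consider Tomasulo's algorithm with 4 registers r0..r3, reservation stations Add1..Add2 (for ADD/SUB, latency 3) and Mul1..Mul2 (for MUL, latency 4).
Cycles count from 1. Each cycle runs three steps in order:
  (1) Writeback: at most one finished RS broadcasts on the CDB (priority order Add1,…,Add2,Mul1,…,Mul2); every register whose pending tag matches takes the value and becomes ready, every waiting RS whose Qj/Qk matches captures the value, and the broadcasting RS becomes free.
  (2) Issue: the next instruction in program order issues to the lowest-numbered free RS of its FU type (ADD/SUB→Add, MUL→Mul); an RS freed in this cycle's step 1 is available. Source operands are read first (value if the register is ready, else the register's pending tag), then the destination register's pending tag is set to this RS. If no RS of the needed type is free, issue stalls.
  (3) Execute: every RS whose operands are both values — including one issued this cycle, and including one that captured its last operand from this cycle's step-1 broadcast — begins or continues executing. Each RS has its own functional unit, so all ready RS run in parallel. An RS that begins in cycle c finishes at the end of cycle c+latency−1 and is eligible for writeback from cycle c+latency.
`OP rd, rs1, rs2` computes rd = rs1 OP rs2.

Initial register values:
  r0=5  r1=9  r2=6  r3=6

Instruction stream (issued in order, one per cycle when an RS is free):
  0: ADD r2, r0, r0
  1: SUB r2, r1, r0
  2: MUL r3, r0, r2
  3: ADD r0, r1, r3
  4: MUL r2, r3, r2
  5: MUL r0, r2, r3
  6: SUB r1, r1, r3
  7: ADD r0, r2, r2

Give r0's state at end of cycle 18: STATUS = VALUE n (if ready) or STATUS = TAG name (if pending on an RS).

STATUS = VALUE 160

cycle 1: issue ADD r2<-Add1 // r0:5,r1:9,r2:Add1,r3:6
cycle 2: issue SUB r2<-Add2 // r0:5,r1:9,r2:Add2,r3:6
cycle 3: issue MUL r3<-Mul1 // r0:5,r1:9,r2:Add2,r3:Mul1
cycle 4: CDB Add1=10; issue ADD r0<-Add1 // r0:Add1,r1:9,r2:Add2,r3:Mul1
cycle 5: CDB Add2=4; issue MUL r2<-Mul2 // r0:Add1,r1:9,r2:Mul2,r3:Mul1
cycle 6: stall // r0:Add1,r1:9,r2:Mul2,r3:Mul1
cycle 7: stall // r0:Add1,r1:9,r2:Mul2,r3:Mul1
cycle 8: stall // r0:Add1,r1:9,r2:Mul2,r3:Mul1
cycle 9: CDB Mul1=20; issue MUL r0<-Mul1 // r0:Mul1,r1:9,r2:Mul2,r3:20
cycle 10: issue SUB r1<-Add2 // r0:Mul1,r1:Add2,r2:Mul2,r3:20
cycle 11: stall // r0:Mul1,r1:Add2,r2:Mul2,r3:20
cycle 12: CDB Add1=29; issue ADD r0<-Add1 // r0:Add1,r1:Add2,r2:Mul2,r3:20
cycle 13: CDB Add2=-11 // r0:Add1,r1:-11,r2:Mul2,r3:20
cycle 14: CDB Mul2=80 // r0:Add1,r1:-11,r2:80,r3:20
cycle 15: - // r0:Add1,r1:-11,r2:80,r3:20
cycle 16: - // r0:Add1,r1:-11,r2:80,r3:20
cycle 17: CDB Add1=160 // r0:160,r1:-11,r2:80,r3:20
cycle 18: CDB Mul1=1600 // r0:160,r1:-11,r2:80,r3:20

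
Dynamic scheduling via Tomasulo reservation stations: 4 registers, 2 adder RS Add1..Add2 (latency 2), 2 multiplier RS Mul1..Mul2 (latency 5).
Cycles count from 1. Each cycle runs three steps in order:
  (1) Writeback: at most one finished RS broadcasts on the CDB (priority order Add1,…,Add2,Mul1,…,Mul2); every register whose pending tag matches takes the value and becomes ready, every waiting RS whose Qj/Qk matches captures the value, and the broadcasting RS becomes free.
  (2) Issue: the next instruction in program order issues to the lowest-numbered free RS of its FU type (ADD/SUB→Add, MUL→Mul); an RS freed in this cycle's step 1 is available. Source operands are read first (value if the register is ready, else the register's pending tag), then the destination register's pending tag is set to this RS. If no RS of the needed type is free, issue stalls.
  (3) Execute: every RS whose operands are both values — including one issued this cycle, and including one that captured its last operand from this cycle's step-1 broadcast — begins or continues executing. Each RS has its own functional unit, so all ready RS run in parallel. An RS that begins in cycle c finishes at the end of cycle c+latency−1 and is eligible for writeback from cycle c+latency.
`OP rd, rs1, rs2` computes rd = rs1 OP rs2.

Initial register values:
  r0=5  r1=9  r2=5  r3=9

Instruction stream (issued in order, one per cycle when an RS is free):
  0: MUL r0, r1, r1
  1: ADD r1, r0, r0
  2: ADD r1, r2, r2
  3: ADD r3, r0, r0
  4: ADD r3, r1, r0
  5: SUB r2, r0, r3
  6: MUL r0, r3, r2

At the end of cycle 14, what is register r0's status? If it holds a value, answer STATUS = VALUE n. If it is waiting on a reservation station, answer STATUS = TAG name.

STATUS = TAG Mul1

  c1: issue MUL r0<-Mul1  regs: r0:Mul1,r1:9,r2:5,r3:9
  c2: issue ADD r1<-Add1  regs: r0:Mul1,r1:Add1,r2:5,r3:9
  c3: issue ADD r1<-Add2  regs: r0:Mul1,r1:Add2,r2:5,r3:9
  c4: stall  regs: r0:Mul1,r1:Add2,r2:5,r3:9
  c5: CDB Add2=10; issue ADD r3<-Add2  regs: r0:Mul1,r1:10,r2:5,r3:Add2
  c6: CDB Mul1=81; stall  regs: r0:81,r1:10,r2:5,r3:Add2
  c7: stall  regs: r0:81,r1:10,r2:5,r3:Add2
  c8: CDB Add1=162; issue ADD r3<-Add1  regs: r0:81,r1:10,r2:5,r3:Add1
  c9: CDB Add2=162; issue SUB r2<-Add2  regs: r0:81,r1:10,r2:Add2,r3:Add1
  c10: CDB Add1=91; issue MUL r0<-Mul1  regs: r0:Mul1,r1:10,r2:Add2,r3:91
  c11: -  regs: r0:Mul1,r1:10,r2:Add2,r3:91
  c12: CDB Add2=-10  regs: r0:Mul1,r1:10,r2:-10,r3:91
  c13: -  regs: r0:Mul1,r1:10,r2:-10,r3:91
  c14: -  regs: r0:Mul1,r1:10,r2:-10,r3:91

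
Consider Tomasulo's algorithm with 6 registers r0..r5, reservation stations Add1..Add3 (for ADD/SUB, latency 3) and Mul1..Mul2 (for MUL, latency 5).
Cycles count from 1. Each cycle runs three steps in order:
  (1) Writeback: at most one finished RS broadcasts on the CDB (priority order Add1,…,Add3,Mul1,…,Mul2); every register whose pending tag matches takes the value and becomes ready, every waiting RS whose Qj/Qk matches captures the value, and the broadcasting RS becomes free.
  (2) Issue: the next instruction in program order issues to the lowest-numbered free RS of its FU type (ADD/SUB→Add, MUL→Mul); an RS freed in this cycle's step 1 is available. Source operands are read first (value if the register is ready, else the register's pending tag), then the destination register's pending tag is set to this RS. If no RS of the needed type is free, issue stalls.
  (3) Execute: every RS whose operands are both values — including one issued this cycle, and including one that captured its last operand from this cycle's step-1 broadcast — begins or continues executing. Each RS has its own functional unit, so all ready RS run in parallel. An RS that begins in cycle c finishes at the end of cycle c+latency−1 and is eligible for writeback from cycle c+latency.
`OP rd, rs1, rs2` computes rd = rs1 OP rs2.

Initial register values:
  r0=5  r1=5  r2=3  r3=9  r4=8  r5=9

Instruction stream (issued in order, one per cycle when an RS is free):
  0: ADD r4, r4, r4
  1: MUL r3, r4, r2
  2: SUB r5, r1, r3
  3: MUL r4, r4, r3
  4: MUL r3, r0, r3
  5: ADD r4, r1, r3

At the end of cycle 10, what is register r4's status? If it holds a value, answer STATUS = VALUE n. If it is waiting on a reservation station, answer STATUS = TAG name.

STATUS = TAG Add1

cycle 1: issue ADD r4<-Add1 // r0:5,r1:5,r2:3,r3:9,r4:Add1,r5:9
cycle 2: issue MUL r3<-Mul1 // r0:5,r1:5,r2:3,r3:Mul1,r4:Add1,r5:9
cycle 3: issue SUB r5<-Add2 // r0:5,r1:5,r2:3,r3:Mul1,r4:Add1,r5:Add2
cycle 4: CDB Add1=16; issue MUL r4<-Mul2 // r0:5,r1:5,r2:3,r3:Mul1,r4:Mul2,r5:Add2
cycle 5: stall // r0:5,r1:5,r2:3,r3:Mul1,r4:Mul2,r5:Add2
cycle 6: stall // r0:5,r1:5,r2:3,r3:Mul1,r4:Mul2,r5:Add2
cycle 7: stall // r0:5,r1:5,r2:3,r3:Mul1,r4:Mul2,r5:Add2
cycle 8: stall // r0:5,r1:5,r2:3,r3:Mul1,r4:Mul2,r5:Add2
cycle 9: CDB Mul1=48; issue MUL r3<-Mul1 // r0:5,r1:5,r2:3,r3:Mul1,r4:Mul2,r5:Add2
cycle 10: issue ADD r4<-Add1 // r0:5,r1:5,r2:3,r3:Mul1,r4:Add1,r5:Add2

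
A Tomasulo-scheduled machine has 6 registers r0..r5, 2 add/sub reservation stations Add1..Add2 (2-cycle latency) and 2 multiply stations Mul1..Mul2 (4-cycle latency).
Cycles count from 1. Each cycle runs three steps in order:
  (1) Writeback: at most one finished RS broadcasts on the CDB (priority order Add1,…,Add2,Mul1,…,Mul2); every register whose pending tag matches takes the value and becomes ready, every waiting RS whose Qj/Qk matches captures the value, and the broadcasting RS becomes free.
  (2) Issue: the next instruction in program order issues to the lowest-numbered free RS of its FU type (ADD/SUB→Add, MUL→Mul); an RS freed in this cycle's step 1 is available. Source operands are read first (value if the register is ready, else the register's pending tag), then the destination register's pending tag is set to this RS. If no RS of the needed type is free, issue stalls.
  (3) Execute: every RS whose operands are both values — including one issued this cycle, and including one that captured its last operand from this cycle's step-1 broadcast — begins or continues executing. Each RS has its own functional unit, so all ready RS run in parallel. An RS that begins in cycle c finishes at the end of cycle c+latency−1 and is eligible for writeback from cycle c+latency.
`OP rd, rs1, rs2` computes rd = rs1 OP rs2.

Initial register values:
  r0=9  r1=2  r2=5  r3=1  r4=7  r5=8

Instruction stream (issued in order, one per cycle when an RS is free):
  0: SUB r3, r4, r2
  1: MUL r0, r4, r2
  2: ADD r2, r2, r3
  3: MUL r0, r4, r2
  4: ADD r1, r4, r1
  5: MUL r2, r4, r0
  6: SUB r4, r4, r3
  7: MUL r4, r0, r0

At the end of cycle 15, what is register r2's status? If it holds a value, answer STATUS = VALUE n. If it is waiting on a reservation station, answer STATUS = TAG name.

cycle 1: issue SUB r3<-Add1 // r0:9,r1:2,r2:5,r3:Add1,r4:7,r5:8
cycle 2: issue MUL r0<-Mul1 // r0:Mul1,r1:2,r2:5,r3:Add1,r4:7,r5:8
cycle 3: CDB Add1=2; issue ADD r2<-Add1 // r0:Mul1,r1:2,r2:Add1,r3:2,r4:7,r5:8
cycle 4: issue MUL r0<-Mul2 // r0:Mul2,r1:2,r2:Add1,r3:2,r4:7,r5:8
cycle 5: CDB Add1=7; issue ADD r1<-Add1 // r0:Mul2,r1:Add1,r2:7,r3:2,r4:7,r5:8
cycle 6: CDB Mul1=35; issue MUL r2<-Mul1 // r0:Mul2,r1:Add1,r2:Mul1,r3:2,r4:7,r5:8
cycle 7: CDB Add1=9; issue SUB r4<-Add1 // r0:Mul2,r1:9,r2:Mul1,r3:2,r4:Add1,r5:8
cycle 8: stall // r0:Mul2,r1:9,r2:Mul1,r3:2,r4:Add1,r5:8
cycle 9: CDB Add1=5; stall // r0:Mul2,r1:9,r2:Mul1,r3:2,r4:5,r5:8
cycle 10: CDB Mul2=49; issue MUL r4<-Mul2 // r0:49,r1:9,r2:Mul1,r3:2,r4:Mul2,r5:8
cycle 11: - // r0:49,r1:9,r2:Mul1,r3:2,r4:Mul2,r5:8
cycle 12: - // r0:49,r1:9,r2:Mul1,r3:2,r4:Mul2,r5:8
cycle 13: - // r0:49,r1:9,r2:Mul1,r3:2,r4:Mul2,r5:8
cycle 14: CDB Mul1=343 // r0:49,r1:9,r2:343,r3:2,r4:Mul2,r5:8
cycle 15: CDB Mul2=2401 // r0:49,r1:9,r2:343,r3:2,r4:2401,r5:8

STATUS = VALUE 343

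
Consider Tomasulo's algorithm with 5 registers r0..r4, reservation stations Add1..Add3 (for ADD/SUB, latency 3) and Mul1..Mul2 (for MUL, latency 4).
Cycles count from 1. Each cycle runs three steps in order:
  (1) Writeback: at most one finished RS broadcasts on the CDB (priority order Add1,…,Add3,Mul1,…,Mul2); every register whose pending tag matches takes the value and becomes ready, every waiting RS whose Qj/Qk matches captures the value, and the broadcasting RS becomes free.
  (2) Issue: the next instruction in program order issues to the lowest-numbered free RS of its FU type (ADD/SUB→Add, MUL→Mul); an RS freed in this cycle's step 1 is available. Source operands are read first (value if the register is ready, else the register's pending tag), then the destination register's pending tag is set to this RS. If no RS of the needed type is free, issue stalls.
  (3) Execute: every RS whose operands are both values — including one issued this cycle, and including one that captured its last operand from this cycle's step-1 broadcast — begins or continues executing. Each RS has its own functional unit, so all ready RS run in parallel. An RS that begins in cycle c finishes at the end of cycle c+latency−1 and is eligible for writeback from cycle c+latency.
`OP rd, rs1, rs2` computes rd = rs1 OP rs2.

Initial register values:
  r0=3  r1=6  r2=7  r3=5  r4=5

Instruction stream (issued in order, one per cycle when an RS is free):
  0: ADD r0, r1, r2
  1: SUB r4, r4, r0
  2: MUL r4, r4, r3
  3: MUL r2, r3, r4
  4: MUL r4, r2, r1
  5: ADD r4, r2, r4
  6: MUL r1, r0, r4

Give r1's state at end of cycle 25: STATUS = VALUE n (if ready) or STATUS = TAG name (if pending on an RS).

STATUS = TAG Mul2

c1: issue ADD r0<-Add1 | r0:Add1,r1:6,r2:7,r3:5,r4:5
c2: issue SUB r4<-Add2 | r0:Add1,r1:6,r2:7,r3:5,r4:Add2
c3: issue MUL r4<-Mul1 | r0:Add1,r1:6,r2:7,r3:5,r4:Mul1
c4: CDB Add1=13; issue MUL r2<-Mul2 | r0:13,r1:6,r2:Mul2,r3:5,r4:Mul1
c5: stall | r0:13,r1:6,r2:Mul2,r3:5,r4:Mul1
c6: stall | r0:13,r1:6,r2:Mul2,r3:5,r4:Mul1
c7: CDB Add2=-8; stall | r0:13,r1:6,r2:Mul2,r3:5,r4:Mul1
c8: stall | r0:13,r1:6,r2:Mul2,r3:5,r4:Mul1
c9: stall | r0:13,r1:6,r2:Mul2,r3:5,r4:Mul1
c10: stall | r0:13,r1:6,r2:Mul2,r3:5,r4:Mul1
c11: CDB Mul1=-40; issue MUL r4<-Mul1 | r0:13,r1:6,r2:Mul2,r3:5,r4:Mul1
c12: issue ADD r4<-Add1 | r0:13,r1:6,r2:Mul2,r3:5,r4:Add1
c13: stall | r0:13,r1:6,r2:Mul2,r3:5,r4:Add1
c14: stall | r0:13,r1:6,r2:Mul2,r3:5,r4:Add1
c15: CDB Mul2=-200; issue MUL r1<-Mul2 | r0:13,r1:Mul2,r2:-200,r3:5,r4:Add1
c16: - | r0:13,r1:Mul2,r2:-200,r3:5,r4:Add1
c17: - | r0:13,r1:Mul2,r2:-200,r3:5,r4:Add1
c18: - | r0:13,r1:Mul2,r2:-200,r3:5,r4:Add1
c19: CDB Mul1=-1200 | r0:13,r1:Mul2,r2:-200,r3:5,r4:Add1
c20: - | r0:13,r1:Mul2,r2:-200,r3:5,r4:Add1
c21: - | r0:13,r1:Mul2,r2:-200,r3:5,r4:Add1
c22: CDB Add1=-1400 | r0:13,r1:Mul2,r2:-200,r3:5,r4:-1400
c23: - | r0:13,r1:Mul2,r2:-200,r3:5,r4:-1400
c24: - | r0:13,r1:Mul2,r2:-200,r3:5,r4:-1400
c25: - | r0:13,r1:Mul2,r2:-200,r3:5,r4:-1400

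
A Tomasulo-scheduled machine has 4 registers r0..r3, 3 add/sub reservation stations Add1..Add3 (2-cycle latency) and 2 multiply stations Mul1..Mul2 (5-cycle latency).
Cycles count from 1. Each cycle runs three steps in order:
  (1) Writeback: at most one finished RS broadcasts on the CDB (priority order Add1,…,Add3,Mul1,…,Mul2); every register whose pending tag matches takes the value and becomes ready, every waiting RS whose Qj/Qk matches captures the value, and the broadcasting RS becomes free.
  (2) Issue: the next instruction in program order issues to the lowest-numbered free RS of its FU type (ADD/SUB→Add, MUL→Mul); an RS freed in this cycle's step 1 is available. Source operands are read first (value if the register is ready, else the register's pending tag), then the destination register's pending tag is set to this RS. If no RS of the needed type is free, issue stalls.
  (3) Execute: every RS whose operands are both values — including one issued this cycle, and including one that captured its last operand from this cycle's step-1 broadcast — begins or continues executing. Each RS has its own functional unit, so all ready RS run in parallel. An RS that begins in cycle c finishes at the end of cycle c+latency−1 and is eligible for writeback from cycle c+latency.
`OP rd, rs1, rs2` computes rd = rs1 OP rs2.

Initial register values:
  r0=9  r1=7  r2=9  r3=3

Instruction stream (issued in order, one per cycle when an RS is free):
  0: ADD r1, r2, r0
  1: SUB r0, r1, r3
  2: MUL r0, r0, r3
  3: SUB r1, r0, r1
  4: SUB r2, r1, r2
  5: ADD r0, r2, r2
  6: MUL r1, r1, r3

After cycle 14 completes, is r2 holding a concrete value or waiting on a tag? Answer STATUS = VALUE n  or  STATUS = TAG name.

cycle 1: issue ADD r1<-Add1 // r0:9,r1:Add1,r2:9,r3:3
cycle 2: issue SUB r0<-Add2 // r0:Add2,r1:Add1,r2:9,r3:3
cycle 3: CDB Add1=18; issue MUL r0<-Mul1 // r0:Mul1,r1:18,r2:9,r3:3
cycle 4: issue SUB r1<-Add1 // r0:Mul1,r1:Add1,r2:9,r3:3
cycle 5: CDB Add2=15; issue SUB r2<-Add2 // r0:Mul1,r1:Add1,r2:Add2,r3:3
cycle 6: issue ADD r0<-Add3 // r0:Add3,r1:Add1,r2:Add2,r3:3
cycle 7: issue MUL r1<-Mul2 // r0:Add3,r1:Mul2,r2:Add2,r3:3
cycle 8: - // r0:Add3,r1:Mul2,r2:Add2,r3:3
cycle 9: - // r0:Add3,r1:Mul2,r2:Add2,r3:3
cycle 10: CDB Mul1=45 // r0:Add3,r1:Mul2,r2:Add2,r3:3
cycle 11: - // r0:Add3,r1:Mul2,r2:Add2,r3:3
cycle 12: CDB Add1=27 // r0:Add3,r1:Mul2,r2:Add2,r3:3
cycle 13: - // r0:Add3,r1:Mul2,r2:Add2,r3:3
cycle 14: CDB Add2=18 // r0:Add3,r1:Mul2,r2:18,r3:3

STATUS = VALUE 18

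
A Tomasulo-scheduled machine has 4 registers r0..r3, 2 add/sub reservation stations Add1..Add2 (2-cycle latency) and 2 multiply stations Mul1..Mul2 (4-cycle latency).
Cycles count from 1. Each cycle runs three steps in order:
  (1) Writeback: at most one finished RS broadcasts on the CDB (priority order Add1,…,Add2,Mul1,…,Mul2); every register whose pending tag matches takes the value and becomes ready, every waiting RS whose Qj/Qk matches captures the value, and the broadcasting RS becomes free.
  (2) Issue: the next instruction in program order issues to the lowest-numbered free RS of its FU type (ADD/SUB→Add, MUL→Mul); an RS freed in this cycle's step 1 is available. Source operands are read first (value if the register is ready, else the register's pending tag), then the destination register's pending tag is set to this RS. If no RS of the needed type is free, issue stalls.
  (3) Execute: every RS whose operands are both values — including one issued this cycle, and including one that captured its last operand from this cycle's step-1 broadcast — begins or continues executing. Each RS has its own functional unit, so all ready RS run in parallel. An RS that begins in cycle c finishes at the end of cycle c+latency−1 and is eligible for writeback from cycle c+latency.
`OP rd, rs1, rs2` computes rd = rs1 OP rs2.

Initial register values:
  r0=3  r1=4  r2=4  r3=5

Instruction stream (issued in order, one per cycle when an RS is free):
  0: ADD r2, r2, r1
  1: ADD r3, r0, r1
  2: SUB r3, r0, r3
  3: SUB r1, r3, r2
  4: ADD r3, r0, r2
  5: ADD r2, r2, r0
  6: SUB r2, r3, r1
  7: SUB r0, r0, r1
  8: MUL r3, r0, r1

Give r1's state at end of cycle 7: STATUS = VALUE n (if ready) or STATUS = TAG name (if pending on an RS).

  c1: issue ADD r2<-Add1  regs: r0:3,r1:4,r2:Add1,r3:5
  c2: issue ADD r3<-Add2  regs: r0:3,r1:4,r2:Add1,r3:Add2
  c3: CDB Add1=8; issue SUB r3<-Add1  regs: r0:3,r1:4,r2:8,r3:Add1
  c4: CDB Add2=7; issue SUB r1<-Add2  regs: r0:3,r1:Add2,r2:8,r3:Add1
  c5: stall  regs: r0:3,r1:Add2,r2:8,r3:Add1
  c6: CDB Add1=-4; issue ADD r3<-Add1  regs: r0:3,r1:Add2,r2:8,r3:Add1
  c7: stall  regs: r0:3,r1:Add2,r2:8,r3:Add1

STATUS = TAG Add2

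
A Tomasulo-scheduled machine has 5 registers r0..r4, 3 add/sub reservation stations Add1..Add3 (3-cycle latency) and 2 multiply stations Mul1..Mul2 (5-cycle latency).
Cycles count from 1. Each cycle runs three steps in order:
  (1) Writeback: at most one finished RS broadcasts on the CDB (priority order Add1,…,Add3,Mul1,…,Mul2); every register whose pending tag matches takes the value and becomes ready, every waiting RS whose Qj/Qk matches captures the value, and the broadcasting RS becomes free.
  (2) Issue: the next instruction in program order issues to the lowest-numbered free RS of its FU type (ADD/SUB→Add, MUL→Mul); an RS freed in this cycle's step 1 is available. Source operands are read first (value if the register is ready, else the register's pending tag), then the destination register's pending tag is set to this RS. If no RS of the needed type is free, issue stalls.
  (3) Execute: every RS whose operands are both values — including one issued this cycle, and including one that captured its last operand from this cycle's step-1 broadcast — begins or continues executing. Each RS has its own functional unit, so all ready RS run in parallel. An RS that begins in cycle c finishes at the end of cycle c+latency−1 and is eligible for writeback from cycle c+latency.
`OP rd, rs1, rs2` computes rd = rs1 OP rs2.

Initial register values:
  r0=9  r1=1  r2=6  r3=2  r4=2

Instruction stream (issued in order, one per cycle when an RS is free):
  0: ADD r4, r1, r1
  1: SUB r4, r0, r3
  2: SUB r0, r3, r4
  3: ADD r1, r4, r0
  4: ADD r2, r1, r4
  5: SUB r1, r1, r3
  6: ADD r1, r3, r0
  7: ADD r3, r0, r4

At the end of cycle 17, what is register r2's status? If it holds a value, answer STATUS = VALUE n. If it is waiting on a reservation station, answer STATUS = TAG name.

STATUS = VALUE 9

c1: issue ADD r4<-Add1 | r0:9,r1:1,r2:6,r3:2,r4:Add1
c2: issue SUB r4<-Add2 | r0:9,r1:1,r2:6,r3:2,r4:Add2
c3: issue SUB r0<-Add3 | r0:Add3,r1:1,r2:6,r3:2,r4:Add2
c4: CDB Add1=2; issue ADD r1<-Add1 | r0:Add3,r1:Add1,r2:6,r3:2,r4:Add2
c5: CDB Add2=7; issue ADD r2<-Add2 | r0:Add3,r1:Add1,r2:Add2,r3:2,r4:7
c6: stall | r0:Add3,r1:Add1,r2:Add2,r3:2,r4:7
c7: stall | r0:Add3,r1:Add1,r2:Add2,r3:2,r4:7
c8: CDB Add3=-5; issue SUB r1<-Add3 | r0:-5,r1:Add3,r2:Add2,r3:2,r4:7
c9: stall | r0:-5,r1:Add3,r2:Add2,r3:2,r4:7
c10: stall | r0:-5,r1:Add3,r2:Add2,r3:2,r4:7
c11: CDB Add1=2; issue ADD r1<-Add1 | r0:-5,r1:Add1,r2:Add2,r3:2,r4:7
c12: stall | r0:-5,r1:Add1,r2:Add2,r3:2,r4:7
c13: stall | r0:-5,r1:Add1,r2:Add2,r3:2,r4:7
c14: CDB Add1=-3; issue ADD r3<-Add1 | r0:-5,r1:-3,r2:Add2,r3:Add1,r4:7
c15: CDB Add2=9 | r0:-5,r1:-3,r2:9,r3:Add1,r4:7
c16: CDB Add3=0 | r0:-5,r1:-3,r2:9,r3:Add1,r4:7
c17: CDB Add1=2 | r0:-5,r1:-3,r2:9,r3:2,r4:7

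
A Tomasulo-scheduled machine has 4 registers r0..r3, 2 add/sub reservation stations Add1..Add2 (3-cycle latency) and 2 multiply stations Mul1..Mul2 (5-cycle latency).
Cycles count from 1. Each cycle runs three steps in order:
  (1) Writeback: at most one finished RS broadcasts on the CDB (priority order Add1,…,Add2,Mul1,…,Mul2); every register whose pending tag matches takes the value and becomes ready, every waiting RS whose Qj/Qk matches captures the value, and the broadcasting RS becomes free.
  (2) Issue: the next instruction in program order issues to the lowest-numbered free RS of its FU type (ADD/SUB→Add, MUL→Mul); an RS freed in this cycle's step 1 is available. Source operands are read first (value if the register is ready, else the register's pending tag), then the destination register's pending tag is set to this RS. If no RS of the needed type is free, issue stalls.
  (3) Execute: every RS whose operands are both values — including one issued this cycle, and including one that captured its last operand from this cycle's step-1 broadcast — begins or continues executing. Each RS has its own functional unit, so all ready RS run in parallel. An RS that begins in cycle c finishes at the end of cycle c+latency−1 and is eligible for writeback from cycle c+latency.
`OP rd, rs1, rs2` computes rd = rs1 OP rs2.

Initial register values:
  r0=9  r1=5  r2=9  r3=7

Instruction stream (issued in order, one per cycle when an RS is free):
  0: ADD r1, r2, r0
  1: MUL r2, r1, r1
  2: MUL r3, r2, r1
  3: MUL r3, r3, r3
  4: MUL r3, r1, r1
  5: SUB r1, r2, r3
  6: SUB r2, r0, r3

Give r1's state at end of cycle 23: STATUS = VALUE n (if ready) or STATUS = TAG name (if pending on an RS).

cycle 1: issue ADD r1<-Add1 // r0:9,r1:Add1,r2:9,r3:7
cycle 2: issue MUL r2<-Mul1 // r0:9,r1:Add1,r2:Mul1,r3:7
cycle 3: issue MUL r3<-Mul2 // r0:9,r1:Add1,r2:Mul1,r3:Mul2
cycle 4: CDB Add1=18; stall // r0:9,r1:18,r2:Mul1,r3:Mul2
cycle 5: stall // r0:9,r1:18,r2:Mul1,r3:Mul2
cycle 6: stall // r0:9,r1:18,r2:Mul1,r3:Mul2
cycle 7: stall // r0:9,r1:18,r2:Mul1,r3:Mul2
cycle 8: stall // r0:9,r1:18,r2:Mul1,r3:Mul2
cycle 9: CDB Mul1=324; issue MUL r3<-Mul1 // r0:9,r1:18,r2:324,r3:Mul1
cycle 10: stall // r0:9,r1:18,r2:324,r3:Mul1
cycle 11: stall // r0:9,r1:18,r2:324,r3:Mul1
cycle 12: stall // r0:9,r1:18,r2:324,r3:Mul1
cycle 13: stall // r0:9,r1:18,r2:324,r3:Mul1
cycle 14: CDB Mul2=5832; issue MUL r3<-Mul2 // r0:9,r1:18,r2:324,r3:Mul2
cycle 15: issue SUB r1<-Add1 // r0:9,r1:Add1,r2:324,r3:Mul2
cycle 16: issue SUB r2<-Add2 // r0:9,r1:Add1,r2:Add2,r3:Mul2
cycle 17: - // r0:9,r1:Add1,r2:Add2,r3:Mul2
cycle 18: - // r0:9,r1:Add1,r2:Add2,r3:Mul2
cycle 19: CDB Mul1=34012224 // r0:9,r1:Add1,r2:Add2,r3:Mul2
cycle 20: CDB Mul2=324 // r0:9,r1:Add1,r2:Add2,r3:324
cycle 21: - // r0:9,r1:Add1,r2:Add2,r3:324
cycle 22: - // r0:9,r1:Add1,r2:Add2,r3:324
cycle 23: CDB Add1=0 // r0:9,r1:0,r2:Add2,r3:324

STATUS = VALUE 0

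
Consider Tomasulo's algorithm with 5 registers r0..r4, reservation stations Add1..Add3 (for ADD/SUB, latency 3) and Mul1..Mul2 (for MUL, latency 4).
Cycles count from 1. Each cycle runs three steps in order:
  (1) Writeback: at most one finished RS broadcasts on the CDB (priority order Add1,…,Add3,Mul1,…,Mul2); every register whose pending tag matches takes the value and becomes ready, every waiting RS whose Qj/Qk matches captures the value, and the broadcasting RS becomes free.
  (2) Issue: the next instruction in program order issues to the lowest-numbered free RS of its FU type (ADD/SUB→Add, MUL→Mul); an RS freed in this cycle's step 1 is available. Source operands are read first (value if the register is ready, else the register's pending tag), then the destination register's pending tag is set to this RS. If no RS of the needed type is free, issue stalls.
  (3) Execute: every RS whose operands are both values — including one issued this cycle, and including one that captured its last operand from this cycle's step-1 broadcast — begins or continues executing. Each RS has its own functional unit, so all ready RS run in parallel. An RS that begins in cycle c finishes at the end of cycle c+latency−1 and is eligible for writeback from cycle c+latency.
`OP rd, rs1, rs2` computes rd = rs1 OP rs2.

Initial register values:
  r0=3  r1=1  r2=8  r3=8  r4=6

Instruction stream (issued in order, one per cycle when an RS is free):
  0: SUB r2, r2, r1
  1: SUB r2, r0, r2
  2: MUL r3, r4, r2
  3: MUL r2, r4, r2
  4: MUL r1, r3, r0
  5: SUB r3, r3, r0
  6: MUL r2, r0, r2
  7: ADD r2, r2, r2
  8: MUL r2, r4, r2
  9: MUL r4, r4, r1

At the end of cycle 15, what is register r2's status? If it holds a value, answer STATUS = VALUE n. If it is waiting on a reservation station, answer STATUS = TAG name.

c1: issue SUB r2<-Add1 | r0:3,r1:1,r2:Add1,r3:8,r4:6
c2: issue SUB r2<-Add2 | r0:3,r1:1,r2:Add2,r3:8,r4:6
c3: issue MUL r3<-Mul1 | r0:3,r1:1,r2:Add2,r3:Mul1,r4:6
c4: CDB Add1=7; issue MUL r2<-Mul2 | r0:3,r1:1,r2:Mul2,r3:Mul1,r4:6
c5: stall | r0:3,r1:1,r2:Mul2,r3:Mul1,r4:6
c6: stall | r0:3,r1:1,r2:Mul2,r3:Mul1,r4:6
c7: CDB Add2=-4; stall | r0:3,r1:1,r2:Mul2,r3:Mul1,r4:6
c8: stall | r0:3,r1:1,r2:Mul2,r3:Mul1,r4:6
c9: stall | r0:3,r1:1,r2:Mul2,r3:Mul1,r4:6
c10: stall | r0:3,r1:1,r2:Mul2,r3:Mul1,r4:6
c11: CDB Mul1=-24; issue MUL r1<-Mul1 | r0:3,r1:Mul1,r2:Mul2,r3:-24,r4:6
c12: CDB Mul2=-24; issue SUB r3<-Add1 | r0:3,r1:Mul1,r2:-24,r3:Add1,r4:6
c13: issue MUL r2<-Mul2 | r0:3,r1:Mul1,r2:Mul2,r3:Add1,r4:6
c14: issue ADD r2<-Add2 | r0:3,r1:Mul1,r2:Add2,r3:Add1,r4:6
c15: CDB Add1=-27; stall | r0:3,r1:Mul1,r2:Add2,r3:-27,r4:6

STATUS = TAG Add2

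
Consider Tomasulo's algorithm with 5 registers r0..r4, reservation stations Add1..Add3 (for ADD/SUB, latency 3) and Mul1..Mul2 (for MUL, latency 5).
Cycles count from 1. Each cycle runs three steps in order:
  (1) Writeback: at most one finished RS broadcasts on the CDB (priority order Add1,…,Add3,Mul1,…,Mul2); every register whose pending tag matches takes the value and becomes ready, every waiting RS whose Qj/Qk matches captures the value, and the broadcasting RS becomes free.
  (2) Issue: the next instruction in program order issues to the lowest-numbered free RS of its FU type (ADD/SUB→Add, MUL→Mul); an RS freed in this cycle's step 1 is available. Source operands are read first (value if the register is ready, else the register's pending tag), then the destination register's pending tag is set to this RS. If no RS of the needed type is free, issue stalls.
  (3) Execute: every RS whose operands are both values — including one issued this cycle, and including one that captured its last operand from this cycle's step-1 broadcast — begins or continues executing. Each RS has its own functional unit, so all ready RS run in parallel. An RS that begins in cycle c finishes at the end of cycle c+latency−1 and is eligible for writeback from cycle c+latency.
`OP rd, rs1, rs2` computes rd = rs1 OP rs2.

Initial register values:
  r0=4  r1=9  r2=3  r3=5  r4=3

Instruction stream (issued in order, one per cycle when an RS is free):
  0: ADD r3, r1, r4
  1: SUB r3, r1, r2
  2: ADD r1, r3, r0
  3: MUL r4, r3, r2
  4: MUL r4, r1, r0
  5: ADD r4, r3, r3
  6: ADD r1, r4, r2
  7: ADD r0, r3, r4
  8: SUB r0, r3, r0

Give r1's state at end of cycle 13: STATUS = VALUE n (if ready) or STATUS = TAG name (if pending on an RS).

  c1: issue ADD r3<-Add1  regs: r0:4,r1:9,r2:3,r3:Add1,r4:3
  c2: issue SUB r3<-Add2  regs: r0:4,r1:9,r2:3,r3:Add2,r4:3
  c3: issue ADD r1<-Add3  regs: r0:4,r1:Add3,r2:3,r3:Add2,r4:3
  c4: CDB Add1=12; issue MUL r4<-Mul1  regs: r0:4,r1:Add3,r2:3,r3:Add2,r4:Mul1
  c5: CDB Add2=6; issue MUL r4<-Mul2  regs: r0:4,r1:Add3,r2:3,r3:6,r4:Mul2
  c6: issue ADD r4<-Add1  regs: r0:4,r1:Add3,r2:3,r3:6,r4:Add1
  c7: issue ADD r1<-Add2  regs: r0:4,r1:Add2,r2:3,r3:6,r4:Add1
  c8: CDB Add3=10; issue ADD r0<-Add3  regs: r0:Add3,r1:Add2,r2:3,r3:6,r4:Add1
  c9: CDB Add1=12; issue SUB r0<-Add1  regs: r0:Add1,r1:Add2,r2:3,r3:6,r4:12
  c10: CDB Mul1=18  regs: r0:Add1,r1:Add2,r2:3,r3:6,r4:12
  c11: -  regs: r0:Add1,r1:Add2,r2:3,r3:6,r4:12
  c12: CDB Add2=15  regs: r0:Add1,r1:15,r2:3,r3:6,r4:12
  c13: CDB Add3=18  regs: r0:Add1,r1:15,r2:3,r3:6,r4:12

STATUS = VALUE 15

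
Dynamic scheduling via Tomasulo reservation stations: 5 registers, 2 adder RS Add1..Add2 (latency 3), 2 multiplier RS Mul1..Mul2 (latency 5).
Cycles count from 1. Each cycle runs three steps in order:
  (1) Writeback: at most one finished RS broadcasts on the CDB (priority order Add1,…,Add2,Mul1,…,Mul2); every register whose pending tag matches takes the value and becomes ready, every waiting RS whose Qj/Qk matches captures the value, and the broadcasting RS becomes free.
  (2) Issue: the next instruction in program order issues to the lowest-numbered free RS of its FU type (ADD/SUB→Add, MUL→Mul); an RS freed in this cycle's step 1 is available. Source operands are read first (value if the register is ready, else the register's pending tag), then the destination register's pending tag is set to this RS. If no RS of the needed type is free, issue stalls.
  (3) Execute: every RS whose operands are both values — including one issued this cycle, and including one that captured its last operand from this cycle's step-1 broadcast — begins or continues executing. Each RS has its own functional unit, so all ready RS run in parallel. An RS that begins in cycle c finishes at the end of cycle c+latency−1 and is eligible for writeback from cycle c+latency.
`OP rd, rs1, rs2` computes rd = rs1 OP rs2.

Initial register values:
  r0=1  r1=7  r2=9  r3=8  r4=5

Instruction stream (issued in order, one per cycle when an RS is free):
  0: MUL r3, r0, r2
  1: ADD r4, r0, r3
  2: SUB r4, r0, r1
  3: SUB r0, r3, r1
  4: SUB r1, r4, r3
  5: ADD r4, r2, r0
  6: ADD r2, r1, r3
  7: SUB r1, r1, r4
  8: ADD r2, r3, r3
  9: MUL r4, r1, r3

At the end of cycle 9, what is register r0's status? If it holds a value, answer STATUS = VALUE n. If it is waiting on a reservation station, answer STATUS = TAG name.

  c1: issue MUL r3<-Mul1  regs: r0:1,r1:7,r2:9,r3:Mul1,r4:5
  c2: issue ADD r4<-Add1  regs: r0:1,r1:7,r2:9,r3:Mul1,r4:Add1
  c3: issue SUB r4<-Add2  regs: r0:1,r1:7,r2:9,r3:Mul1,r4:Add2
  c4: stall  regs: r0:1,r1:7,r2:9,r3:Mul1,r4:Add2
  c5: stall  regs: r0:1,r1:7,r2:9,r3:Mul1,r4:Add2
  c6: CDB Add2=-6; issue SUB r0<-Add2  regs: r0:Add2,r1:7,r2:9,r3:Mul1,r4:-6
  c7: CDB Mul1=9; stall  regs: r0:Add2,r1:7,r2:9,r3:9,r4:-6
  c8: stall  regs: r0:Add2,r1:7,r2:9,r3:9,r4:-6
  c9: stall  regs: r0:Add2,r1:7,r2:9,r3:9,r4:-6

STATUS = TAG Add2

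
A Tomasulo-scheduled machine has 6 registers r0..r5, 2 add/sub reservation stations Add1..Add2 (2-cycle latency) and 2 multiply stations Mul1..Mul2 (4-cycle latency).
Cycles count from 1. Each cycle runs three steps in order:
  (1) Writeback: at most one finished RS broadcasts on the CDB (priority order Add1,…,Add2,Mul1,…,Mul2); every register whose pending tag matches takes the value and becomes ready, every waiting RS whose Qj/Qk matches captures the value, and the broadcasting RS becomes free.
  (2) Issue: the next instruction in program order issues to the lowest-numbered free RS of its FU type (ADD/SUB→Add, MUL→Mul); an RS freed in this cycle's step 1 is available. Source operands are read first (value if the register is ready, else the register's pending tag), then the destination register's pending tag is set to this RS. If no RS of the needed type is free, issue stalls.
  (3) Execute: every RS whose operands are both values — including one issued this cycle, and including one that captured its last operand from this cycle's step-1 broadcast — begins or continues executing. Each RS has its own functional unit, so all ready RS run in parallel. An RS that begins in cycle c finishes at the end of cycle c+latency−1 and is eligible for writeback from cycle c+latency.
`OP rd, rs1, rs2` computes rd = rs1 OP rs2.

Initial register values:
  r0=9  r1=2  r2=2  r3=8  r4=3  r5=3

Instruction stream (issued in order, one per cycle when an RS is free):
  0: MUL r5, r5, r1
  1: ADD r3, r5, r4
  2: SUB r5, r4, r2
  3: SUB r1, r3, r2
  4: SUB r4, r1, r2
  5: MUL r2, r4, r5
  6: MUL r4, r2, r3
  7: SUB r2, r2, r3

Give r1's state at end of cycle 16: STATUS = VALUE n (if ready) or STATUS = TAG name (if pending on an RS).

  c1: issue MUL r5<-Mul1  regs: r0:9,r1:2,r2:2,r3:8,r4:3,r5:Mul1
  c2: issue ADD r3<-Add1  regs: r0:9,r1:2,r2:2,r3:Add1,r4:3,r5:Mul1
  c3: issue SUB r5<-Add2  regs: r0:9,r1:2,r2:2,r3:Add1,r4:3,r5:Add2
  c4: stall  regs: r0:9,r1:2,r2:2,r3:Add1,r4:3,r5:Add2
  c5: CDB Add2=1; issue SUB r1<-Add2  regs: r0:9,r1:Add2,r2:2,r3:Add1,r4:3,r5:1
  c6: CDB Mul1=6; stall  regs: r0:9,r1:Add2,r2:2,r3:Add1,r4:3,r5:1
  c7: stall  regs: r0:9,r1:Add2,r2:2,r3:Add1,r4:3,r5:1
  c8: CDB Add1=9; issue SUB r4<-Add1  regs: r0:9,r1:Add2,r2:2,r3:9,r4:Add1,r5:1
  c9: issue MUL r2<-Mul1  regs: r0:9,r1:Add2,r2:Mul1,r3:9,r4:Add1,r5:1
  c10: CDB Add2=7; issue MUL r4<-Mul2  regs: r0:9,r1:7,r2:Mul1,r3:9,r4:Mul2,r5:1
  c11: issue SUB r2<-Add2  regs: r0:9,r1:7,r2:Add2,r3:9,r4:Mul2,r5:1
  c12: CDB Add1=5  regs: r0:9,r1:7,r2:Add2,r3:9,r4:Mul2,r5:1
  c13: -  regs: r0:9,r1:7,r2:Add2,r3:9,r4:Mul2,r5:1
  c14: -  regs: r0:9,r1:7,r2:Add2,r3:9,r4:Mul2,r5:1
  c15: -  regs: r0:9,r1:7,r2:Add2,r3:9,r4:Mul2,r5:1
  c16: CDB Mul1=5  regs: r0:9,r1:7,r2:Add2,r3:9,r4:Mul2,r5:1

STATUS = VALUE 7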